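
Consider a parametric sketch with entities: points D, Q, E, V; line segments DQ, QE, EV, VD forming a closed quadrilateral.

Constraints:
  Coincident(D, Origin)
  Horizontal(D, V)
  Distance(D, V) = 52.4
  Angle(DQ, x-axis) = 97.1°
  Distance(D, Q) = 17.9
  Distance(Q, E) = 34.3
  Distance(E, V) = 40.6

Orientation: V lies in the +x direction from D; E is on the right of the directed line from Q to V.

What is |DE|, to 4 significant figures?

18.67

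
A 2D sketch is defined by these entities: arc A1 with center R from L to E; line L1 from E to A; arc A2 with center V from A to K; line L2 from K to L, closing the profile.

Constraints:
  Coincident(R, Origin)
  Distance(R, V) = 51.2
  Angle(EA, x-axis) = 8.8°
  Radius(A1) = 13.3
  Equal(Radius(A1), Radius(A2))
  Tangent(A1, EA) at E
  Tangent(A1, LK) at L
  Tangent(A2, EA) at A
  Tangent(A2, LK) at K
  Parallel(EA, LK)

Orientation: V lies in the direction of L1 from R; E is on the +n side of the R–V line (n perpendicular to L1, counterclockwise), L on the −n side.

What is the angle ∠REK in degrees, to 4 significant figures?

62.55°

The slot axis is L1's direction at 8.8°, so u = (cos 8.8°, sin 8.8°) = (0.9882, 0.1530) and n = (−sin 8.8°, cos 8.8°) = (-0.1530, 0.9882). R is at the origin and V lies 51.2 along u from R, so V = 51.2·u = (50.60, 7.833). Tangency of A1 to both parallel lines with radius 13.3 puts E and L at R ± 13.3·n: E = (-2.035, 13.14), L = (2.035, -13.14). Equal radii place A and K the same way about V: A = V + 13.3·n = (48.56, 20.98), K = V − 13.3·n = (52.63, -5.311). Then cos ∠REK = ER·EK / (|ER||EK|), giving 62.55°.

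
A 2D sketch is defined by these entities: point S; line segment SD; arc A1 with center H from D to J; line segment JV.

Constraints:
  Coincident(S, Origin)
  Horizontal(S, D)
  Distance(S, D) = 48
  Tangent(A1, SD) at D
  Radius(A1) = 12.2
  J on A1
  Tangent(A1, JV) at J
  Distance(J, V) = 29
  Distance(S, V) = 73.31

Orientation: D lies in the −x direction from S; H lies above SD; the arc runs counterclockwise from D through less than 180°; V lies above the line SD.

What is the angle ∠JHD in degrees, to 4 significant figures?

136.9°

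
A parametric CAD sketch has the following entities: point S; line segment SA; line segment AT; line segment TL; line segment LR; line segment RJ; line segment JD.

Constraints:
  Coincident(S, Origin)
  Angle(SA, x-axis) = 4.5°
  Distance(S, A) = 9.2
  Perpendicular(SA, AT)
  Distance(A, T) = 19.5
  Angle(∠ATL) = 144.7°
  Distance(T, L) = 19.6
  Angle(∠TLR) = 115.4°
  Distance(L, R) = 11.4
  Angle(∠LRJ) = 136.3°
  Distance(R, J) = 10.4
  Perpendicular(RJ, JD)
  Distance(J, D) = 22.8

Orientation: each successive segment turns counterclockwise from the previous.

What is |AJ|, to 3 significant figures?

38.2

S is at the origin; SA runs at 4.5° with length 9.2, so A = (9.17, 0.722). SA is perpendicular to AT, so AT runs at 94.5°; with |AT| = 19.5, T = (7.64, 20.2). ∠ATL = 144.7° gives TL at 130° from the x-axis; with |TL| = 19.6, L = (-4.90, 35.2). ∠TLR = 115.4° gives LR at -166° from the x-axis; with |LR| = 11.4, R = (-15.9, 32.4). ∠LRJ = 136.3° gives RJ at -122° from the x-axis; with |RJ| = 10.4, J = (-21.4, 23.6). Then |AJ| = |J − A| = 38.2.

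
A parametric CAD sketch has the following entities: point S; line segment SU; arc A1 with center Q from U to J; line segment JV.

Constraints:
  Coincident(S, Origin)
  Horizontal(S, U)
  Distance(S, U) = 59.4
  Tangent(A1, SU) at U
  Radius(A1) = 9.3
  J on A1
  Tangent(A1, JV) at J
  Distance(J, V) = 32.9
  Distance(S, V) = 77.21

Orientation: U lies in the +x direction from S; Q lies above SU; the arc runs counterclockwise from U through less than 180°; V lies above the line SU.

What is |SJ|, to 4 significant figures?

69.42

S is at the origin; SU is horizontal with |SU| = 59.4 and U on the +x side, so U = (59.40, 0.000). The tangent condition forces QU to be normal to SU, so Q = U + (0, 9.3) = (59.40, 9.300). Since QJ ⟂ JV (tangency), |QV| = √(9.3² + 32.9²) = 34.19 regardless of where J sits on A1. So V lies on both circle(S, 77.21) and circle(Q, 34.19); the above-SU intersection is V = (64.01, 43.18). J is the foot of the tangent from V: J = (68.61, 10.60).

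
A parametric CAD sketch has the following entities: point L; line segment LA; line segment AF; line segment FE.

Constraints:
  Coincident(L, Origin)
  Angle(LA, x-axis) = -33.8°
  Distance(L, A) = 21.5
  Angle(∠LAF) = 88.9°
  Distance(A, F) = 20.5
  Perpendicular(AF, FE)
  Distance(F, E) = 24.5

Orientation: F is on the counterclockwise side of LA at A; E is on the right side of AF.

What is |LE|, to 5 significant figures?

50.191

∠LAF = 88.9°, so AF runs at -33.8° + (180° − 88.9°) = 57.300° from the x-axis; with |AF| = 20.5, F = A + 20.5·(cos 57.300°, sin 57.300°) = (28.941, 5.2906). The perpendicularity gives FE at right angles to AF; with |FE| = 24.5 on the right of AF, E = F + 24.5·(0.84151, -0.54024) = (49.558, -7.9453). Then |LE| = |E − L| = 50.191.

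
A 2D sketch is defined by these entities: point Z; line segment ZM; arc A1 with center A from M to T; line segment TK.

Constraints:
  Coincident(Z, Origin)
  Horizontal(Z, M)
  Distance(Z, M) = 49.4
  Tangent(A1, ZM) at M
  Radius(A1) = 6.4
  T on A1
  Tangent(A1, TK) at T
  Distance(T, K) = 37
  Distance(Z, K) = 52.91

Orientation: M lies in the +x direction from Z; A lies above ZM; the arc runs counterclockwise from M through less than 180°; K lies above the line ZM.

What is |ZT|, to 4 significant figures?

55.60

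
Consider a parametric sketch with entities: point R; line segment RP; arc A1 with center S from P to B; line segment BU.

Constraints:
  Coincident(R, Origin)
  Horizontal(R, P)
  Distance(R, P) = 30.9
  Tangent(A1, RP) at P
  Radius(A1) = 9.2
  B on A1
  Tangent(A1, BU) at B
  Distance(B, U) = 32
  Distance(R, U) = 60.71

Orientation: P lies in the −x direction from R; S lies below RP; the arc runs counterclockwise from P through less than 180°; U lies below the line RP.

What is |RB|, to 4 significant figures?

40.49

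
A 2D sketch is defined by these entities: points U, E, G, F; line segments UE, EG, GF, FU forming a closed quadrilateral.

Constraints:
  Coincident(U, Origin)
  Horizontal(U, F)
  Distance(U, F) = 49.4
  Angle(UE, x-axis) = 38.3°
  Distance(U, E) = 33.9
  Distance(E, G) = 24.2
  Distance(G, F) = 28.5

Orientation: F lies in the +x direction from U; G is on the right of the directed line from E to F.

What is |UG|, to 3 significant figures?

21.2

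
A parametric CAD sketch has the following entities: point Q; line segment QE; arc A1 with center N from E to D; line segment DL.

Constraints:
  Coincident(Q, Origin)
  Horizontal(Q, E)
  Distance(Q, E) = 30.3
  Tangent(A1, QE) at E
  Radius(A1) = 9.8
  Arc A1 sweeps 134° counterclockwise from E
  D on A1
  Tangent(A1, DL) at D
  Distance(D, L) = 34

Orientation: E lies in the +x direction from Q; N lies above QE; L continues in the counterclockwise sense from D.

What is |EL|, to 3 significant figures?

44.3

Q is at the origin; QE is horizontal with |QE| = 30.3 and E on the +x side, so E = (30.3, 0.00). Tangency of A1 to QE means the radius NE is perpendicular to QE, so N = E + (0, 9.8) = (30.3, 9.80). On A1, E sits at bearing -90° from N; a 134° counterclockwise sweep puts D at bearing 44°, so D = N + 9.8·(cos 44°, sin 44°) = (37.3, 16.6). The tangent condition forces ND to be normal to DL, so DL runs along (−sin 44°, cos 44°); with |DL| = 34.0, L = (13.7, 41.1). Then |EL| = |L − E| = 44.3.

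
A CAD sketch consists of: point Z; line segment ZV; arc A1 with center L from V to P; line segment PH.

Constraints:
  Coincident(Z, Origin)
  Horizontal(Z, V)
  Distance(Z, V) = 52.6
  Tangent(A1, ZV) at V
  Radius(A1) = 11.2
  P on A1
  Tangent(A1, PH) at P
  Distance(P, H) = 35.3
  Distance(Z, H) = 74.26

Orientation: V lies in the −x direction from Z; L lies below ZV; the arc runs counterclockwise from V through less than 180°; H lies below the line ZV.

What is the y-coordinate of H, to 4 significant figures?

-48.01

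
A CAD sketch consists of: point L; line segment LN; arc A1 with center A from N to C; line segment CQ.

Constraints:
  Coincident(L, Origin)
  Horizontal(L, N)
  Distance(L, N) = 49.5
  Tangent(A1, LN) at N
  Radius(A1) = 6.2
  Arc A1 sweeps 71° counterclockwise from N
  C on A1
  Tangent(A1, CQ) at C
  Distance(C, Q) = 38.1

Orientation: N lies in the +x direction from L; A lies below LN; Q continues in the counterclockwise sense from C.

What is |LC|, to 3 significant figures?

43.8

A1 meets LN tangentially, so AN is at right angles to LN, so A = N + (0, -6.2) = (49.5, -6.20). On A1, N sits at bearing 90° from A; a 71° counterclockwise sweep puts C at bearing 161°, so C = A + 6.2·(cos 161°, sin 161°) = (43.6, -4.18). Then |LC| = |C − L| = 43.8.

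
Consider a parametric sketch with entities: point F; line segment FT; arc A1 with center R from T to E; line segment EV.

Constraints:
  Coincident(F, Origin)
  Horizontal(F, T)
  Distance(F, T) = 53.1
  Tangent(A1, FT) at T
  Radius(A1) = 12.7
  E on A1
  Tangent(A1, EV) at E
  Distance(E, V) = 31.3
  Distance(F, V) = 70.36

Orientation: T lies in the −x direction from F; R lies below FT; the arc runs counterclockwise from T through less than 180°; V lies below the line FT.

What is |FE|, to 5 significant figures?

67.168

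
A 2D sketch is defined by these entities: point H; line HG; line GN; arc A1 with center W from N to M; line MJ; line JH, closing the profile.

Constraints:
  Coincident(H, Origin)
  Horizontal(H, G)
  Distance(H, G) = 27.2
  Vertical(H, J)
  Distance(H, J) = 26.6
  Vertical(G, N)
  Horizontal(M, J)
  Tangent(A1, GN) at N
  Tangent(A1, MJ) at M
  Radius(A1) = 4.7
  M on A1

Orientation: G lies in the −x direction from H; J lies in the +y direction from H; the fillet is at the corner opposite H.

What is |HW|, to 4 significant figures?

31.40

HJ is vertical with |HJ| = 26.6 and J on the +y side, so J = (0.000, 26.60). The virtual corner opposite H is at (-27.20, 26.60). Since A1 is tangent to GN there, WN ⟂ GN and A1 meets MJ tangentially, so WM is at right angles to MJ, with radius 4.7, so the center W sits 4.7 in from both sides at W = (-22.50, 21.90). Then |HW| = |W − H| = 31.40.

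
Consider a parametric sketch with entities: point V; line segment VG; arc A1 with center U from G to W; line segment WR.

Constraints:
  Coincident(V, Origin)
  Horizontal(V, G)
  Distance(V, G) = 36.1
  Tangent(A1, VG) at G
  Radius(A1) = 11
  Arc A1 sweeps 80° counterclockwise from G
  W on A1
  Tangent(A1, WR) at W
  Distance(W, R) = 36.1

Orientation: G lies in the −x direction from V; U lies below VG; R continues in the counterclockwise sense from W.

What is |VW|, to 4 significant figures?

47.81

V is at the origin; VG is horizontal with |VG| = 36.1 and G on the −x side, so G = (-36.10, 0.000). Tangency of A1 to VG means the radius UG is perpendicular to VG, so U = G + (0, -11) = (-36.10, -11.00). On A1, G sits at bearing 90° from U; an 80° counterclockwise sweep puts W at bearing 170°, so W = U + 11.0·(cos 170°, sin 170°) = (-46.93, -9.090). Then |VW| = |W − V| = 47.81.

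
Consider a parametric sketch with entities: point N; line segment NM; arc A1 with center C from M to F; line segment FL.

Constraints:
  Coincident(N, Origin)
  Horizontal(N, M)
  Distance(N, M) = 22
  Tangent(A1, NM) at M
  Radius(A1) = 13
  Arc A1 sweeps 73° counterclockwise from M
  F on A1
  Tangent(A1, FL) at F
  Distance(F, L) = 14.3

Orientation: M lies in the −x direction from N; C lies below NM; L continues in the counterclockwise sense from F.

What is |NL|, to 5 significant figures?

44.880

On A1, M sits at bearing 90° from C; a 73° counterclockwise sweep puts F at bearing 163°, so F = C + 13.0·(cos 163°, sin 163°) = (-34.432, -9.1992). Since A1 is tangent to FL there, CF ⟂ FL, so FL runs along (−sin 163°, cos 163°); with |FL| = 14.3, L = (-38.613, -22.874). Then |NL| = |L − N| = 44.880.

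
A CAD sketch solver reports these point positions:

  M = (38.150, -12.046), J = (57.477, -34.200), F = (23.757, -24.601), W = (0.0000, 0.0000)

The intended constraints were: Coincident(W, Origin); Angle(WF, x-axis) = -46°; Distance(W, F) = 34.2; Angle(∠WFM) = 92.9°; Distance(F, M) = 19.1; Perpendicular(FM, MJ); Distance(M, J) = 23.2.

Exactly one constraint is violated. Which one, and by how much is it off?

Distance(M, J) = 23.2 — off by 6.20.

W = (0.00, 0.00) ✓; WF at -46.00° ✓; |WF| = 34.20 ✓; ∠WFM = 92.90° ✓; |FM| = 19.10 ✓; ∠(FM, MJ) = 90.00° ✓; |MJ| = 29.40 ✗.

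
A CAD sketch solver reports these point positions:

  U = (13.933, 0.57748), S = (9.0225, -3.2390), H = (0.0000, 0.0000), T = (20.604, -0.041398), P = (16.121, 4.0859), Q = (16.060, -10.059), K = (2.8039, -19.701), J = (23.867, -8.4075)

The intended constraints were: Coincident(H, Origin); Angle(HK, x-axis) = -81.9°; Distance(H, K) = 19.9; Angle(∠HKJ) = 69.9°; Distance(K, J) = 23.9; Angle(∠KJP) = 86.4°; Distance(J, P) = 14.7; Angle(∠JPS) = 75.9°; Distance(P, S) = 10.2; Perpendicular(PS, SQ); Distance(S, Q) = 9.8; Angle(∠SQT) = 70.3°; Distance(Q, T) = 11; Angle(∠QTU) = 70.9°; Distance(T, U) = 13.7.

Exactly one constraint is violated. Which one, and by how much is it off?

Distance(T, U) = 13.7 — off by 7.00.

H = (0.00, 0.00) ✓; HK at -81.90° ✓; |HK| = 19.90 ✓; ∠HKJ = 69.90° ✓; |KJ| = 23.90 ✓; ∠KJP = 86.40° ✓; |JP| = 14.70 ✓; ∠JPS = 75.90° ✓; |PS| = 10.20 ✓; ∠(PS, SQ) = 90.00° ✓; |SQ| = 9.800 ✓; ∠SQT = 70.30° ✓; |QT| = 11.00 ✓; ∠QTU = 70.90° ✓; |TU| = 6.700 ✗.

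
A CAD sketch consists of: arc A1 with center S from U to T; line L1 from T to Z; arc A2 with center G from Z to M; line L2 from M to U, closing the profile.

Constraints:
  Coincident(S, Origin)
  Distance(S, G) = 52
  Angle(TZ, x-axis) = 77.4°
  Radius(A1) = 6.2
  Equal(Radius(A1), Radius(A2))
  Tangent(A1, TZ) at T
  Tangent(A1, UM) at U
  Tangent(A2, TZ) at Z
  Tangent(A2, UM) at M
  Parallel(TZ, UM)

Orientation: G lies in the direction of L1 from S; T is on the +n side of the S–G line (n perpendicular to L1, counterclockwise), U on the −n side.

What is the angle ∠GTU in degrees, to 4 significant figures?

83.20°

The slot axis is L1's direction at 77.4°, so u = (cos 77.4°, sin 77.4°) = (0.2181, 0.9759) and n = (−sin 77.4°, cos 77.4°) = (-0.9759, 0.2181). S is at the origin and G lies 52.0 along u from S, so G = 52.0·u = (11.34, 50.75). Tangency of A1 to both parallel lines with radius 6.2 puts T and U at S ± 6.2·n: T = (-6.051, 1.352), U = (6.051, -1.352). Then cos ∠GTU = TG·TU / (|TG||TU|), giving 83.20°.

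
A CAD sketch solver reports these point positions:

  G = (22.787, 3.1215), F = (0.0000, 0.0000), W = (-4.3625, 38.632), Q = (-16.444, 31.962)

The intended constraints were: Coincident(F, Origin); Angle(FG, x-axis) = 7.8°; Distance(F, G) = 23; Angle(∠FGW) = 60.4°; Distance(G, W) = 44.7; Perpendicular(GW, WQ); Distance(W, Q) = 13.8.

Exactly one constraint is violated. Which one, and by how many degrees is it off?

Perpendicular(GW, WQ) — off by 8.50°.

F = (0.00, 0.00) ✓; FG at 7.800° ✓; |FG| = 23.00 ✓; ∠FGW = 60.40° ✓; |GW| = 44.70 ✓; ∠(GW, WQ) = 81.50° ✗; |WQ| = 13.80 ✓.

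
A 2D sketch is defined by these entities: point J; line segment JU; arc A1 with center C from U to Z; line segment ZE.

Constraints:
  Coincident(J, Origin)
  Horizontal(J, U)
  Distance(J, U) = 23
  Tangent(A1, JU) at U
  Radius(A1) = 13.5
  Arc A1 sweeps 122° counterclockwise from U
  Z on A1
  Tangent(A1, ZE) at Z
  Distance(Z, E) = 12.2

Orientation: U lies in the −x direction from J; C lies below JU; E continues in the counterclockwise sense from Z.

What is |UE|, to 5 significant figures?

31.398

J is at the origin; J and U share the same y with |JU| = 23.0 and U on the −x side, so U = (-23.000, 0.0000). Since A1 is tangent to JU there, CU ⟂ JU, so C = U + (0, -13.5) = (-23.000, -13.500). On A1, U sits at bearing 90° from C; a 122° counterclockwise sweep puts Z at bearing 212°, so Z = C + 13.5·(cos 212°, sin 212°) = (-34.449, -20.654). Since A1 is tangent to ZE there, CZ ⟂ ZE, so ZE runs along (−sin 212°, cos 212°); with |ZE| = 12.2, E = (-27.984, -31.000). Then |UE| = |E − U| = 31.398.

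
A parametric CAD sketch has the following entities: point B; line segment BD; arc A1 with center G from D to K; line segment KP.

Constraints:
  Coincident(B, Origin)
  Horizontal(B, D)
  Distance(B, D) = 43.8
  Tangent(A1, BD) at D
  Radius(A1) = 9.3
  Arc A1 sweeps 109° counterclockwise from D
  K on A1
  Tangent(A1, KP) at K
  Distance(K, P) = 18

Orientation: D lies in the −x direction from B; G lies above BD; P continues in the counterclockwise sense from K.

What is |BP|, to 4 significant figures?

50.31

B is at the origin; B and D share the same y with |BD| = 43.8 and D on the −x side, so D = (-43.80, 0.000). Since A1 is tangent to BD there, GD ⟂ BD, so G = D + (0, 9.3) = (-43.80, 9.300). On A1, D sits at bearing -90° from G; a 109° counterclockwise sweep puts K at bearing 19°, so K = G + 9.3·(cos 19°, sin 19°) = (-35.01, 12.33). The tangent condition forces GK to be normal to KP, so KP runs along (−sin 19°, cos 19°); with |KP| = 18.0, P = (-40.87, 29.35). Then |BP| = |P − B| = 50.31.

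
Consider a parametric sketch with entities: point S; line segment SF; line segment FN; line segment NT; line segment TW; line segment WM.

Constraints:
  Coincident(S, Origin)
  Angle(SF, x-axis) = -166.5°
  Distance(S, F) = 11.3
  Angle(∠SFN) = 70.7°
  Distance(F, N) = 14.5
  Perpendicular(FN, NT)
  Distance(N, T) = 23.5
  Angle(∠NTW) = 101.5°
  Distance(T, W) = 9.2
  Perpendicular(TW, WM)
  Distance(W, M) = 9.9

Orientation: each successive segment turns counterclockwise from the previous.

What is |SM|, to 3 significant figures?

4.97

S is at the origin; SF runs at -166.5° with length 11.3, so F = (-11.0, -2.64). ∠SFN = 70.7° gives FN at -57.2° from the x-axis; with |FN| = 14.5, N = (-3.13, -14.8). FN ⟂ NT, so NT runs at 32.8°; with |NT| = 23.5, T = (16.6, -2.10). ∠NTW = 101.5° gives TW at 111° from the x-axis; with |TW| = 9.2, W = (13.3, 6.48). TW is perpendicular to WM, so WM runs at -159°; with |WM| = 9.9, M = (4.05, 2.88). Then |SM| = |M − S| = 4.97.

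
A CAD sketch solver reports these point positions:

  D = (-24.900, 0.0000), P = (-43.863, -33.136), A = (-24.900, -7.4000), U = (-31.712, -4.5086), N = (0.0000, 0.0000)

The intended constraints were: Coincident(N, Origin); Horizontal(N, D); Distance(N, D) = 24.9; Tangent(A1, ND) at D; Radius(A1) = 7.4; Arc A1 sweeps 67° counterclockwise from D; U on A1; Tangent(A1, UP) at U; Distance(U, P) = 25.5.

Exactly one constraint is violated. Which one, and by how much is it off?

Distance(U, P) = 25.5 — off by 5.60.

N = (0.00, 0.00) ✓; N.y = 0.00, D.y = 0.00 ✓; |ND| = 24.90 ✓; ∠(AD, DN) = 90.00° ✓; |AD| = 7.400 ✓; bearing(A→U) − bearing(A→D) = 67.00° ✓; |AU| = 7.400 ✓; ∠(AU, UP) = 90.00° ✓; |UP| = 31.10 ✗.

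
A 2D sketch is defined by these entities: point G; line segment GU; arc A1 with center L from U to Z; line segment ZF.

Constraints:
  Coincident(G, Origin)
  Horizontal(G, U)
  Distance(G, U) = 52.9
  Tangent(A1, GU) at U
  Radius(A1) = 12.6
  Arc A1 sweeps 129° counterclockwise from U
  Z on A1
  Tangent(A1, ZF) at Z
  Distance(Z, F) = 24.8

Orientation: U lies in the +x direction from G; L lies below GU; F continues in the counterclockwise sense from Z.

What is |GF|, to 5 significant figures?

70.935

G is at the origin; G and U share the same y with |GU| = 52.9 and U on the +x side, so U = (52.900, 0.0000). Tangency of A1 to GU means the radius LU is perpendicular to GU, so L = U + (0, -12.6) = (52.900, -12.600). On A1, U sits at bearing 90° from L; a 129° counterclockwise sweep puts Z at bearing 219°, so Z = L + 12.6·(cos 219°, sin 219°) = (43.108, -20.529). Tangency of A1 to ZF means the radius LZ is perpendicular to ZF, so ZF runs along (−sin 219°, cos 219°); with |ZF| = 24.8, F = (58.715, -39.803). Then |GF| = |F − G| = 70.935.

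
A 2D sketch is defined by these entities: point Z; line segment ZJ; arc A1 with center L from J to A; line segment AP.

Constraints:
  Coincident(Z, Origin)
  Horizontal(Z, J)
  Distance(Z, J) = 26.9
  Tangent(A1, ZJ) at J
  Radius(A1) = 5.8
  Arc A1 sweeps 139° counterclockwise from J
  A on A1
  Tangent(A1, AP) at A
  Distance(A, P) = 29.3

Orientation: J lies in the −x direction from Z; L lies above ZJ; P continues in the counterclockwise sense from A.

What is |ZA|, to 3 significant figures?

25.2

Z is at the origin; ZJ is horizontal with |ZJ| = 26.9 and J on the −x side, so J = (-26.9, 0.00). The tangent condition forces LJ to be normal to ZJ, so L = J + (0, 5.8) = (-26.9, 5.80). On A1, J sits at bearing -90° from L; a 139° counterclockwise sweep puts A at bearing 49°, so A = L + 5.8·(cos 49°, sin 49°) = (-23.1, 10.2). Then |ZA| = |A − Z| = 25.2.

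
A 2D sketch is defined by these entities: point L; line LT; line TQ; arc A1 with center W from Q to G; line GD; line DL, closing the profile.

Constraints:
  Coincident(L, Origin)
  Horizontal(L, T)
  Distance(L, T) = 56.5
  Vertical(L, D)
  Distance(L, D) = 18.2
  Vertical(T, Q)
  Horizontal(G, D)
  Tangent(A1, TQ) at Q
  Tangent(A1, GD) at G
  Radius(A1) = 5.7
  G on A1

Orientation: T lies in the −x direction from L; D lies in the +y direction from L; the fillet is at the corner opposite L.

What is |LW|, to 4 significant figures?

52.32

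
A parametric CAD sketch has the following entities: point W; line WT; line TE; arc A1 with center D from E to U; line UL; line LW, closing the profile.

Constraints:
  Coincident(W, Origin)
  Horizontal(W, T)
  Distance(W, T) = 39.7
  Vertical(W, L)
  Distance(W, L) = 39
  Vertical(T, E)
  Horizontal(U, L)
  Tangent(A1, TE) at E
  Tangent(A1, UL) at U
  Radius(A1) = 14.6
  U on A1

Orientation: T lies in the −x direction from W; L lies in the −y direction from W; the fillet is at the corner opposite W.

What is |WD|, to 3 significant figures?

35.0

W is at the origin; WT is horizontal with |WT| = 39.7 and T on the −x side, so T = (-39.7, 0.00). W and L share the same x with |WL| = 39.0 and L on the −y side, so L = (0.00, -39.0). The virtual corner opposite W is at (-39.7, -39.0). Tangency of A1 to TE means the radius DE is perpendicular to TE and A1 meets UL tangentially, so DU is at right angles to UL, with radius 14.6, so the center D sits 14.6 in from both sides at D = (-25.1, -24.4). Then |WD| = |D − W| = 35.0.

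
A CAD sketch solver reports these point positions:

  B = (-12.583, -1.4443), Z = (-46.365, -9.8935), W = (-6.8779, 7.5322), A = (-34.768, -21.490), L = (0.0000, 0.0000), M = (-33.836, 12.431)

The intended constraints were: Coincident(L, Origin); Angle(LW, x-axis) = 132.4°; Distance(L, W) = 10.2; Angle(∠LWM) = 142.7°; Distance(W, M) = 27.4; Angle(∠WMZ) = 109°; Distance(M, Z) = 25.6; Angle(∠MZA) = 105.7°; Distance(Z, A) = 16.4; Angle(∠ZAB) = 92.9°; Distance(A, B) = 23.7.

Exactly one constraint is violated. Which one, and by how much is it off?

Distance(A, B) = 23.7 — off by 6.20.

L = (0.00, 0.00) ✓; LW at 132.4° ✓; |LW| = 10.20 ✓; ∠LWM = 142.7° ✓; |WM| = 27.40 ✓; ∠WMZ = 109.0° ✓; |MZ| = 25.60 ✓; ∠MZA = 105.7° ✓; |ZA| = 16.40 ✓; ∠ZAB = 92.90° ✓; |AB| = 29.90 ✗.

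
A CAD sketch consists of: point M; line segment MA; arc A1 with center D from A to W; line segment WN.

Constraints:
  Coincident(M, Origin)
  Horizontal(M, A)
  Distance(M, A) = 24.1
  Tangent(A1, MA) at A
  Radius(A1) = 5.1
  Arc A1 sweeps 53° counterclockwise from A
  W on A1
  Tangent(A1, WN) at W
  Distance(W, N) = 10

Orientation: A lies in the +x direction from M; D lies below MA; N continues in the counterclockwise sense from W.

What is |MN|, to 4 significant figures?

17.22

On A1, A sits at bearing 90° from D; a 53° counterclockwise sweep puts W at bearing 143°, so W = D + 5.1·(cos 143°, sin 143°) = (20.03, -2.031). Since A1 is tangent to WN there, DW ⟂ WN, so WN runs along (−sin 143°, cos 143°); with |WN| = 10.0, N = (14.01, -10.02). Then |MN| = |N − M| = 17.22.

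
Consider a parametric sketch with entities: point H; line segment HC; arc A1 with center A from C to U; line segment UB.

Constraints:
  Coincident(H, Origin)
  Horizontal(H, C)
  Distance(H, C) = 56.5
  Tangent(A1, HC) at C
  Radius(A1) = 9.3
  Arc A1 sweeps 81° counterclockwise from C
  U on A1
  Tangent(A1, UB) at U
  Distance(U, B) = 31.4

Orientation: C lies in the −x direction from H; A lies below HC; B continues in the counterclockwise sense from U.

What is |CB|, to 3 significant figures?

41.3

H is at the origin; H and C share the same y with |HC| = 56.5 and C on the −x side, so C = (-56.5, 0.00). Tangency of A1 to HC means the radius AC is perpendicular to HC, so A = C + (0, -9.3) = (-56.5, -9.30). On A1, C sits at bearing 90° from A; an 81° counterclockwise sweep puts U at bearing 171°, so U = A + 9.3·(cos 171°, sin 171°) = (-65.7, -7.85). A1 meets UB tangentially, so AU is at right angles to UB, so UB runs along (−sin 171°, cos 171°); with |UB| = 31.4, B = (-70.6, -38.9). Then |CB| = |B − C| = 41.3.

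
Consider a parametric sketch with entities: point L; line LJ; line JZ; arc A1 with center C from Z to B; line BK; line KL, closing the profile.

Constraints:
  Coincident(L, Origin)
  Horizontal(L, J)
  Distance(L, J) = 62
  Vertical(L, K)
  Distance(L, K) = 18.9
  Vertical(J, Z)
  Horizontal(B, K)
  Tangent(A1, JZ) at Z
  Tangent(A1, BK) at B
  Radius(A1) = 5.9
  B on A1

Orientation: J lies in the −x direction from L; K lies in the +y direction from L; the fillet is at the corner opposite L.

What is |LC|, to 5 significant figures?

57.587

LK is vertical with |LK| = 18.9 and K on the +y side, so K = (0.0000, 18.900). The virtual corner opposite L is at (-62.000, 18.900). Tangency of A1 to JZ means the radius CZ is perpendicular to JZ and since A1 is tangent to BK there, CB ⟂ BK, with radius 5.9, so the center C sits 5.9 in from both sides at C = (-56.100, 13.000). Then |LC| = |C − L| = 57.587.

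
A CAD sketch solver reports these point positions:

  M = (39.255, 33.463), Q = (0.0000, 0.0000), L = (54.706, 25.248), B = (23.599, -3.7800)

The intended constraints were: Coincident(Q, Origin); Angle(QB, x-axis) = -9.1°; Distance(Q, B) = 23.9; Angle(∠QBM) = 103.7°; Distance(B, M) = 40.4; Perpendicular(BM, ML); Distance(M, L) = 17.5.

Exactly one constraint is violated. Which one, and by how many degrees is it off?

Perpendicular(BM, ML) — off by 5.20°.

Q = (0.00, 0.00) ✓; QB at -9.100° ✓; |QB| = 23.90 ✓; ∠QBM = 103.7° ✓; |BM| = 40.40 ✓; ∠(BM, ML) = 95.20° ✗; |ML| = 17.50 ✓.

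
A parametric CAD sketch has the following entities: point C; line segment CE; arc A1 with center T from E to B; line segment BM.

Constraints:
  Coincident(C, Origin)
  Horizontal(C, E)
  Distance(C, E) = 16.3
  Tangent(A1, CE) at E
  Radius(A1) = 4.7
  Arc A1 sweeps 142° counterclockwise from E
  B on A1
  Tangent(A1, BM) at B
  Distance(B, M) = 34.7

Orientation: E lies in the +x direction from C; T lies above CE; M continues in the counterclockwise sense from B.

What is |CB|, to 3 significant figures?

21.0

C is at the origin; C and E share the same y with |CE| = 16.3 and E on the +x side, so E = (16.3, 0.00). Since A1 is tangent to CE there, TE ⟂ CE, so T = E + (0, 4.7) = (16.3, 4.70). On A1, E sits at bearing -90° from T; a 142° counterclockwise sweep puts B at bearing 52°, so B = T + 4.7·(cos 52°, sin 52°) = (19.2, 8.40). Then |CB| = |B − C| = 21.0.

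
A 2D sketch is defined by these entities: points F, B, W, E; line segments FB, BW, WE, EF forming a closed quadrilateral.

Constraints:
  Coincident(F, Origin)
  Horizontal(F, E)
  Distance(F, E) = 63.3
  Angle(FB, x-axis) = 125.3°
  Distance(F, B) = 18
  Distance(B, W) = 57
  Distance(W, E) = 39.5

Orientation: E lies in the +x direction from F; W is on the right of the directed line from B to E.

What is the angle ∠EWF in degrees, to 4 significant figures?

106.3°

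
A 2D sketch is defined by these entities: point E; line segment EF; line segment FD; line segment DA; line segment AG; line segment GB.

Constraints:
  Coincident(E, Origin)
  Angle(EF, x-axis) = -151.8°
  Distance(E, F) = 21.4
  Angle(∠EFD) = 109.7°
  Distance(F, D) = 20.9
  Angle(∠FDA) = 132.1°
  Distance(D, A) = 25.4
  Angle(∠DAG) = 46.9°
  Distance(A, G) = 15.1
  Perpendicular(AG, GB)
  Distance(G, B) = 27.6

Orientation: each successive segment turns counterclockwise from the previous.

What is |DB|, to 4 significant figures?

9.331

E is at the origin; EF runs at -151.8° with length 21.4, so F = (-18.86, -10.11). ∠EFD = 109.7° gives FD at -81.50° from the x-axis; with |FD| = 20.9, D = (-15.77, -30.78). ∠FDA = 132.1° gives DA at -33.60° from the x-axis; with |DA| = 25.4, A = (5.386, -44.84). ∠DAG = 46.9° gives AG at 99.50° from the x-axis; with |AG| = 15.1, G = (2.893, -29.95). AG is perpendicular to GB, so GB runs at -170.5°; with |GB| = 27.6, B = (-24.33, -34.50). Then |DB| = |B − D| = 9.331.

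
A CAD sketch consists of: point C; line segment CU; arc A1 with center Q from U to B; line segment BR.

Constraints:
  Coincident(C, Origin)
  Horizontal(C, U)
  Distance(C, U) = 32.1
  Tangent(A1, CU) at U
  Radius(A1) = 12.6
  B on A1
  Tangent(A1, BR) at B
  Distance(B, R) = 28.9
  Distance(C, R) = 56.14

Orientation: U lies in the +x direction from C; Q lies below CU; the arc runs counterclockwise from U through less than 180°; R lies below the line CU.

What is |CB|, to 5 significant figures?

28.097

C is at the origin; C and U share the same y with |CU| = 32.1 and U on the +x side, so U = (32.100, 0.0000). Since A1 is tangent to CU there, QU ⟂ CU, so Q = U + (0, -12.6) = (32.100, -12.600). Since QB ⟂ BR (tangency), |QR| = √(12.6² + 28.9²) = 31.527 regardless of where B sits on A1. So R lies on both circle(C, 56.14) and circle(Q, 31.527); the below-CU intersection is R = (34.859, -44.006). B is the foot of the tangent from R: B = (21.035, -18.627).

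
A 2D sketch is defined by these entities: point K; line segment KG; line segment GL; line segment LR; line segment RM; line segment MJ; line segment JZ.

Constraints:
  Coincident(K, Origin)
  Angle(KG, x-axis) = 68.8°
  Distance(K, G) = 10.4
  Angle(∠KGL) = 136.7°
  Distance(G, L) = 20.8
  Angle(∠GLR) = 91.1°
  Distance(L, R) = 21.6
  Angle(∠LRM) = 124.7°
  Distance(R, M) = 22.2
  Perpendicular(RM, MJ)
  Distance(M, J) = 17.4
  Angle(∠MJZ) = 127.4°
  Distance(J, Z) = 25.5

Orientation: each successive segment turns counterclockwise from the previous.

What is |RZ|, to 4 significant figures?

32.95

K is at the origin; KG runs at 68.8° with length 10.4, so G = (3.761, 9.696). ∠KGL = 136.7° gives GL at 112.1° from the x-axis; with |GL| = 20.8, L = (-4.065, 28.97). ∠GLR = 91.1° gives LR at -159.0° from the x-axis; with |LR| = 21.6, R = (-24.23, 21.23). ∠LRM = 124.7° gives RM at -103.7° from the x-axis; with |RM| = 22.2, M = (-29.49, -0.3412). The perpendicularity gives MJ at right angles to RM, so MJ runs at -13.70°; with |MJ| = 17.4, J = (-12.58, -4.462). ∠MJZ = 127.4° gives JZ at 38.90° from the x-axis; with |JZ| = 25.5, Z = (7.262, 11.55). Then |RZ| = |Z − R| = 32.95.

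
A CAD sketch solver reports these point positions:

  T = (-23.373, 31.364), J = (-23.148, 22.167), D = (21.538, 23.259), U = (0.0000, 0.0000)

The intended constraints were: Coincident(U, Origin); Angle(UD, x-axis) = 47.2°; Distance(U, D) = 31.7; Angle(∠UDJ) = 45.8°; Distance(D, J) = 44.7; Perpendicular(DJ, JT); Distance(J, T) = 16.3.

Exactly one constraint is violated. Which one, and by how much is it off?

Distance(J, T) = 16.3 — off by 7.10.

U = (0.00, 0.00) ✓; UD at 47.20° ✓; |UD| = 31.70 ✓; ∠UDJ = 45.80° ✓; |DJ| = 44.70 ✓; ∠(DJ, JT) = 90.00° ✓; |JT| = 9.200 ✗.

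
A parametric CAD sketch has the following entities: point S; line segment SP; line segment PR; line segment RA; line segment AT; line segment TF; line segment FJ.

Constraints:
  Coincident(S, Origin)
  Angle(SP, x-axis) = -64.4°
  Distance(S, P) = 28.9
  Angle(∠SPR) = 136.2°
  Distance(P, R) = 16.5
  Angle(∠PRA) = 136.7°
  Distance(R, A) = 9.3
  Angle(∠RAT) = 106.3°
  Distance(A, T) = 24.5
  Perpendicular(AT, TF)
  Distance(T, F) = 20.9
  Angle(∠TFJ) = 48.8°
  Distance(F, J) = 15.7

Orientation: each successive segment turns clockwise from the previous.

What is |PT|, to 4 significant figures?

30.71

S is at the origin; SP runs at -64.4° with length 28.9, so P = (12.49, -26.06). ∠SPR = 136.2° gives PR at -108.2° from the x-axis; with |PR| = 16.5, R = (7.334, -41.74). ∠PRA = 136.7° gives RA at -151.5° from the x-axis; with |RA| = 9.3, A = (-0.8392, -46.18). ∠RAT = 106.3° gives AT at 134.8° from the x-axis; with |AT| = 24.5, T = (-18.10, -28.79). Then |PT| = |T − P| = 30.71.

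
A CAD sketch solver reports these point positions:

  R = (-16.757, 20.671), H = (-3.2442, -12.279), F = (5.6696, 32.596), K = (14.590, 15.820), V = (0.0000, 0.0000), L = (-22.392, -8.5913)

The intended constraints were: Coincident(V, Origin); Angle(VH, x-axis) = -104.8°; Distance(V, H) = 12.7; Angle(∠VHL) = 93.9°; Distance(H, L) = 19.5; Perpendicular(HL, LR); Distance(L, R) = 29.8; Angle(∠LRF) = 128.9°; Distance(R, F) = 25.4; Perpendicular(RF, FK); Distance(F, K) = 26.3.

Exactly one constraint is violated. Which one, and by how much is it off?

Distance(F, K) = 26.3 — off by 7.30.

V = (0.00, 0.00) ✓; VH at -104.8° ✓; |VH| = 12.70 ✓; ∠VHL = 93.90° ✓; |HL| = 19.50 ✓; ∠(HL, LR) = 90.00° ✓; |LR| = 29.80 ✓; ∠LRF = 128.9° ✓; |RF| = 25.40 ✓; ∠(RF, FK) = 90.00° ✓; |FK| = 19.00 ✗.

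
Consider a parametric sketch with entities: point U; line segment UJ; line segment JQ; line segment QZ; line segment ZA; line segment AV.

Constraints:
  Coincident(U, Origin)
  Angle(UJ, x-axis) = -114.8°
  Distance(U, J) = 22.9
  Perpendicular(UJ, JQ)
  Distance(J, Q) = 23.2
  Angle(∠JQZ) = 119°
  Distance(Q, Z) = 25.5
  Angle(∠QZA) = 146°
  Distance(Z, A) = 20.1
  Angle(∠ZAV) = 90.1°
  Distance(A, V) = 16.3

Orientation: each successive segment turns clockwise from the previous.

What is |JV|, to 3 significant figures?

44.5

∠QZA = 146.0° gives ZA at 60.2° from the x-axis; with |ZA| = 20.1, A = (-22.5, 31.8). ∠ZAV = 90.1° gives AV at -29.7° from the x-axis; with |AV| = 16.3, V = (-8.39, 23.7). Then |JV| = |V − J| = 44.5.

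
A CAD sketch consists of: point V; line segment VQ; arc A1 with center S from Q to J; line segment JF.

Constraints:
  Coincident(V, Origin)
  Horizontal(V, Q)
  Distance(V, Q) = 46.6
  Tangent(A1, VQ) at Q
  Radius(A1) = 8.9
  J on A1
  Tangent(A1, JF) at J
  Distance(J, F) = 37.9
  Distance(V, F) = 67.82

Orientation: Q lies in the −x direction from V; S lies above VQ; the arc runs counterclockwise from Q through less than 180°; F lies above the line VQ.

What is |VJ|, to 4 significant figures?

39.66

Checks: |SJ| = 8.900 ✓; ∠(SJ, JF) = 90.00° ✓; |JF| = 37.90 ✓; |VF| = 67.82 ✓.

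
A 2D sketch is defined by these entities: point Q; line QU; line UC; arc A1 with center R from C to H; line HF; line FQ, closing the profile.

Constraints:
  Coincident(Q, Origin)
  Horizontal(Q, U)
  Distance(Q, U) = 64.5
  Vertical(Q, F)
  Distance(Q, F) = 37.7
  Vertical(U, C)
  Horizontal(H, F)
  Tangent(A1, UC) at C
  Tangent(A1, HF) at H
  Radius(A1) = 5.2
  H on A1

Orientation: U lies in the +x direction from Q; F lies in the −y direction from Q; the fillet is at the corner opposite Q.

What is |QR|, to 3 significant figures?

67.6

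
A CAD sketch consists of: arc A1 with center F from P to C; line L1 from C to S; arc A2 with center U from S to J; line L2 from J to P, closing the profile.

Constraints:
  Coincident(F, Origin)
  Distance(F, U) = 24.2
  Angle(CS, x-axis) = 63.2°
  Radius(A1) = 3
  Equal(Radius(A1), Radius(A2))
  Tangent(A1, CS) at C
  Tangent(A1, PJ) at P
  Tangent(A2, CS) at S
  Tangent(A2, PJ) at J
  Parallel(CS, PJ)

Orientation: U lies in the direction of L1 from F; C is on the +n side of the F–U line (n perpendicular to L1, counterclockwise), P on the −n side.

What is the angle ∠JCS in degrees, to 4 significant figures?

13.92°

The slot axis is L1's direction at 63.2°, so u = (cos 63.2°, sin 63.2°) = (0.4509, 0.8926) and n = (−sin 63.2°, cos 63.2°) = (-0.8926, 0.4509). F is at the origin and U lies 24.2 along u from F, so U = 24.2·u = (10.91, 21.60). Tangency of A1 to both parallel lines with radius 3.0 puts C and P at F ± 3.0·n: C = (-2.678, 1.353), P = (2.678, -1.353). Equal radii place S and J the same way about U: S = U + 3.0·n = (8.233, 22.95), J = U − 3.0·n = (13.59, 20.25). Then cos ∠JCS = CJ·CS / (|CJ||CS|), giving 13.92°.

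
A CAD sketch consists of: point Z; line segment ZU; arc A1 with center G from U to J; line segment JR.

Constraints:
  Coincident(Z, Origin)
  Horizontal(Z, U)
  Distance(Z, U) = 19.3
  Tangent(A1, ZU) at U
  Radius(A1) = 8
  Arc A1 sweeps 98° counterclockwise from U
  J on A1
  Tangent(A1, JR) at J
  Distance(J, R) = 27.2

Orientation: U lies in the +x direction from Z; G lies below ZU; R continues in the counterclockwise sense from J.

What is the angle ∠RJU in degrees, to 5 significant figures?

131.00°

On A1, U sits at bearing 90° from G; a 98° counterclockwise sweep puts J at bearing 188°, so J = G + 8.0·(cos 188°, sin 188°) = (11.378, -9.1134). A1 meets JR tangentially, so GJ is at right angles to JR, so JR runs along (−sin 188°, cos 188°); with |JR| = 27.2, R = (15.163, -36.049). Then cos ∠RJU = JR·JU / (|JR||JU|), giving 131.00°.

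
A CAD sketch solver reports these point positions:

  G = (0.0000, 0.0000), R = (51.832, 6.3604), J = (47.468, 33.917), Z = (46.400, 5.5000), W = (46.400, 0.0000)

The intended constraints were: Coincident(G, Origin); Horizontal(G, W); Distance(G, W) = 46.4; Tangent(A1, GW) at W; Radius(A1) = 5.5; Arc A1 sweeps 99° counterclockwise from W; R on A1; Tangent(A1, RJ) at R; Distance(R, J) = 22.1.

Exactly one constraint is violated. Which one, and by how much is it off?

Distance(R, J) = 22.1 — off by 5.80.

G = (0.00, 0.00) ✓; G.y = 0.00, W.y = 0.00 ✓; |GW| = 46.40 ✓; ∠(ZW, WG) = 90.00° ✓; |ZW| = 5.500 ✓; bearing(Z→R) − bearing(Z→W) = 99.00° ✓; |ZR| = 5.500 ✓; ∠(ZR, RJ) = 90.00° ✓; |RJ| = 27.90 ✗.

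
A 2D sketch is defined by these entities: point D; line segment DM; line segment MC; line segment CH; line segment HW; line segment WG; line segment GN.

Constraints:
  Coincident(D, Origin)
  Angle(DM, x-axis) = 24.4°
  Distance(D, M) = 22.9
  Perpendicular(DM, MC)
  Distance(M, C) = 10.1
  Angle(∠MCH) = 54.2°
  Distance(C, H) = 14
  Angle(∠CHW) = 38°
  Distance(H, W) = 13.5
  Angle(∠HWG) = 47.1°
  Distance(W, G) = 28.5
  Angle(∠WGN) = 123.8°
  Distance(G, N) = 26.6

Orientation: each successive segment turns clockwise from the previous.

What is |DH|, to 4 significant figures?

11.70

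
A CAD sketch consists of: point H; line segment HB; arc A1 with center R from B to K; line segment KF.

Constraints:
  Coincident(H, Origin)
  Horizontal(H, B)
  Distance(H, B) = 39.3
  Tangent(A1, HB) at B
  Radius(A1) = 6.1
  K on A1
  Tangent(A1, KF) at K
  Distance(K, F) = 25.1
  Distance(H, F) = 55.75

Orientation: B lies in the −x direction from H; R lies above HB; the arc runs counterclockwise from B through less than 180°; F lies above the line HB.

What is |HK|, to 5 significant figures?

35.193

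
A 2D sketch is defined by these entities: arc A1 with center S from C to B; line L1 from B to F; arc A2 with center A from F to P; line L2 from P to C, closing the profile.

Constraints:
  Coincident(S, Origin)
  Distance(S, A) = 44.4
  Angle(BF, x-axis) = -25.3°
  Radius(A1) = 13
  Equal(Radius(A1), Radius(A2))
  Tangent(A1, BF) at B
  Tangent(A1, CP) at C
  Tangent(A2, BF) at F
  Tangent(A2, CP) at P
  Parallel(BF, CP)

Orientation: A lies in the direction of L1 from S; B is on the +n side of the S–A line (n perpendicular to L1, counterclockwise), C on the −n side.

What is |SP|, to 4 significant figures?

46.26

Tangency of A1 to both parallel lines with radius 13.0 puts B and C at S ± 13.0·n: B = (5.556, 11.75), C = (-5.556, -11.75). Equal radii place F and P the same way about A: F = A + 13.0·n = (45.70, -7.222), P = A − 13.0·n = (34.59, -30.73). Then |SP| = |P − S| = 46.26.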